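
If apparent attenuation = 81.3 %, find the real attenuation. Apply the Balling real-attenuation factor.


RA = AA · 0.8192
RA = 81.3 · 0.8192

66.6010 %


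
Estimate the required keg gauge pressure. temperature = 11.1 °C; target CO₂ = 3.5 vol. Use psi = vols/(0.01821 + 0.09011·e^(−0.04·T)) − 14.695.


psi = 3.5/(0.01821 + 0.09011·e^(−0.04·11.1)) − 14.695

31.3501 psi


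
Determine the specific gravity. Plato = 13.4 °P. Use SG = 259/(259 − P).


SG = 259/(259 − 13.4)

1.0546


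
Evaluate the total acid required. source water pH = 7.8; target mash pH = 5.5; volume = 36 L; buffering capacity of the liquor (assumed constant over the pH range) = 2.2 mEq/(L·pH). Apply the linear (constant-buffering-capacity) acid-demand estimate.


acid = buffering capacity · (pH_source − pH_target) · V
acid = 2.2 · (7.8 − 5.5) · 36

182.1600 mEq


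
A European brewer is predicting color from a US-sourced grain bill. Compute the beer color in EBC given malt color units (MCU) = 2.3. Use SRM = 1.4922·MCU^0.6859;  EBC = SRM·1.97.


SRM = 1.4922·2.3^0.6859 = 2.6420
EBC = 2.6420·1.97

5.2048 EBC


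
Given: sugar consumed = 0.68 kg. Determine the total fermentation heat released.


Q = m_sugar · 590 kJ/kg
Q = 0.68 · 590

401.2000 kJ


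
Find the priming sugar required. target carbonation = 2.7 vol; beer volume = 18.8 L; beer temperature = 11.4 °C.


residual = 14.695·(0.01821 + 0.09011·e^(−0.04·T));  sugar = (target − residual)·4.0·V
residual = 14.695·(0.01821 + 0.09011·e^(−0.04·11.4)) = 1.1069
sugar = (2.7 − 1.1069)·4.0·18.8

119.8033 g


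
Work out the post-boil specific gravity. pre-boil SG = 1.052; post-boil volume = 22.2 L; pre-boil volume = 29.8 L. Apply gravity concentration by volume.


SG_post = 1 + (SG_pre − 1)·V_pre/V_post
pts_pre = (1.052 − 1)·1000 = 52.0000
pts_post = 52.0000·29.8/22.2 = 69.8018
SG_post = 1 + 69.8018/1000

1.0698


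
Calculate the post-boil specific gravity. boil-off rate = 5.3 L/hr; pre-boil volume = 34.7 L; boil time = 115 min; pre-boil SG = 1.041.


V_post = V_pre − rate·(t/60);  SG_post = 1 + (SG_pre−1)·V_pre/V_post
V_post = 34.7 − 5.3·(115/60) = 24.5417
SG_post = 1 + (1.041 − 1)·34.7/24.5417

1.0580


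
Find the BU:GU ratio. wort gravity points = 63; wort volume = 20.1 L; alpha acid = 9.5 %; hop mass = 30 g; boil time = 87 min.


U = 1.65·0.000125^(GP/1000)·(1−e^(−0.04t))/4.15;  IBU = (α/100)·m·U·1000/V;  BU:GU = IBU/GP
U = 1.65·0.000125^(63/1000)·(1−e^(−0.04·87))/4.15 = 0.2188
IBU = (9.5/100)·30·0.2188·1000/20.1 = 31.0170
BU:GU = 31.0170/63

0.4923


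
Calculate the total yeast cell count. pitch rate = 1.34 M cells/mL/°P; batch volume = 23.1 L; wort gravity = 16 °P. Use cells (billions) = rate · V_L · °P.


cells = 1.34 · 23.1 · 16

495.2640 billion cells


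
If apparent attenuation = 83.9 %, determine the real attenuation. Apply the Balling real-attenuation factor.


RA = AA · 0.8192
RA = 83.9 · 0.8192

68.7309 %


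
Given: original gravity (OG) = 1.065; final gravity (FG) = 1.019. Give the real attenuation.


AA = (OG−FG)/(OG−1)·100;  RA = AA·0.8192
AA = (1.065 − 1.019)/(1.065 − 1)·100 = 70.7692
RA = 70.7692·0.8192

57.9742 %


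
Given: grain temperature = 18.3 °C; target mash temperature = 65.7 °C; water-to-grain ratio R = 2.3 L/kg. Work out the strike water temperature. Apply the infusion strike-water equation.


T_strike = (0.41/R)·(T_mash − T_grain) + T_mash
T_strike = (0.41/2.3)·(65.7 − 18.3) + 65.7

74.1496 °C


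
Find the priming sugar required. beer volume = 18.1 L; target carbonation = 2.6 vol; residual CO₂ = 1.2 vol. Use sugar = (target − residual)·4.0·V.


sugar = (2.6 − 1.2)·4.0·18.1

101.3600 g


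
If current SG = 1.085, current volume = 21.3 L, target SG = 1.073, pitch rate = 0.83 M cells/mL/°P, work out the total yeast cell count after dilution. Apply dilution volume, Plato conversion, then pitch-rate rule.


V_w = V·((SG_c−1)/(SG_t−1)−1);  °P = 259 − 259/SG_t;  cells = rate·(V+V_w)·°P
V_w = 21.3·((1.085−1)/(1.073−1)−1) = 3.5014
V_final = 21.3 + 3.5014 = 24.8014
°P = 259 − 259/1.073 = 17.6207
cells = 0.83·24.8014·17.6207

362.7243 billion cells


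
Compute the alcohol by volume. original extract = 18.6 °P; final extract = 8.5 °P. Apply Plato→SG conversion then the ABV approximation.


SG = 259/(259 − P);  ABV = (OG − FG)·131.25
OG = 259/(259 − 18.6) = 1.0774
FG = 259/(259 − 8.5) = 1.0339
ABV = (1.0774 − 1.0339)·131.25

5.7014 % ABV


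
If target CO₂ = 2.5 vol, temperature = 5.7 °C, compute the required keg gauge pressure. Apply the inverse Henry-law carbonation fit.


psi = vols/(0.01821 + 0.09011·e^(−0.04·T)) − 14.695
psi = 2.5/(0.01821 + 0.09011·e^(−0.04·5.7)) − 14.695

13.0986 psi


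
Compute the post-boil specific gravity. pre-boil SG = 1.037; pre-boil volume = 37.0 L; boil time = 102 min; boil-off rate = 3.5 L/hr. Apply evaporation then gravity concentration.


V_post = V_pre − rate·(t/60);  SG_post = 1 + (SG_pre−1)·V_pre/V_post
V_post = 37.0 − 3.5·(102/60) = 31.0500
SG_post = 1 + (1.037 − 1)·37.0/31.0500

1.0441


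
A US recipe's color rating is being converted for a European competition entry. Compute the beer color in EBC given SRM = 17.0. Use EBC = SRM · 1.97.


EBC = 17.0 · 1.97

33.4900 EBC


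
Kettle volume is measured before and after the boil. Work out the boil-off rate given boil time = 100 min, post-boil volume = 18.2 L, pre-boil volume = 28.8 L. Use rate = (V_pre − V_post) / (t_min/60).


rate = (28.8 − 18.2) / (100/60)

6.3600 L/hr


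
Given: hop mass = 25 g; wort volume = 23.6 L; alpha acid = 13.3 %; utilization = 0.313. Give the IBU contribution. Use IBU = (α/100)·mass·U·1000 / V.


IBU = (13.3/100)·25·0.313·1000 / 23.6

44.0985 IBU


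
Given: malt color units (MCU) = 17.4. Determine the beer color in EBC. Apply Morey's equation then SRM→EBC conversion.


SRM = 1.4922·MCU^0.6859;  EBC = SRM·1.97
SRM = 1.4922·17.4^0.6859 = 10.5857
EBC = 10.5857·1.97

20.8538 EBC


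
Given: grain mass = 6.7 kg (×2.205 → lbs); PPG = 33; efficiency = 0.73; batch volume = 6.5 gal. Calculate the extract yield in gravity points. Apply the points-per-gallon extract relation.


points = lbs × PPG × eff / vol
lbs = 6.7 × 2.205 = 14.7735
points = 14.7735 × 33 × 0.73 / 6.5

54.7529 points


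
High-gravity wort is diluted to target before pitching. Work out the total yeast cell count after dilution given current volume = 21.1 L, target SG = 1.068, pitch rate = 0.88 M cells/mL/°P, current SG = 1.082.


V_w = V·((SG_c−1)/(SG_t−1)−1);  °P = 259 − 259/SG_t;  cells = rate·(V+V_w)·°P
V_w = 21.1·((1.082−1)/(1.068−1)−1) = 4.3441
V_final = 21.1 + 4.3441 = 25.4441
°P = 259 − 259/1.068 = 16.4906
cells = 0.88·25.4441·16.4906

369.2389 billion cells


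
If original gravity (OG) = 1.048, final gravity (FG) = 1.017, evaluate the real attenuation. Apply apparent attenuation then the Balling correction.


AA = (OG−FG)/(OG−1)·100;  RA = AA·0.8192
AA = (1.048 − 1.017)/(1.048 − 1)·100 = 64.5833
RA = 64.5833·0.8192

52.9067 %


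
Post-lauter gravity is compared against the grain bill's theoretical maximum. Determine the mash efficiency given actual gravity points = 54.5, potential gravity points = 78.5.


efficiency = actual / potential × 100
efficiency = 54.5 / 78.5 × 100

69.4268 %


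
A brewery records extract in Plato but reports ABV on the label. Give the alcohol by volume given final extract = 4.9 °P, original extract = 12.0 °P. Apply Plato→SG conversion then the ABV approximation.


SG = 259/(259 − P);  ABV = (OG − FG)·131.25
OG = 259/(259 − 12.0) = 1.0486
FG = 259/(259 − 4.9) = 1.0193
ABV = (1.0486 − 1.0193)·131.25

3.8455 % ABV


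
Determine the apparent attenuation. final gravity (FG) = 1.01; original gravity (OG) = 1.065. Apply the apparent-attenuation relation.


AA = (OG − FG)/(OG − 1) · 100
AA = (1.065 − 1.01)/(1.065 − 1) · 100

84.6154 %


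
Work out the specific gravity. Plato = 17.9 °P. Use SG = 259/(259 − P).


SG = 259/(259 − 17.9)

1.0742


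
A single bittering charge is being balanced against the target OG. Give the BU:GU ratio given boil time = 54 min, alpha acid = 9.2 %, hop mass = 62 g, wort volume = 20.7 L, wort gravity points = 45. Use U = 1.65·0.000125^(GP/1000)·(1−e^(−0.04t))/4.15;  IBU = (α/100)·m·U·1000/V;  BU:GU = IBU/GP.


U = 1.65·0.000125^(45/1000)·(1−e^(−0.04·54))/4.15 = 0.2347
IBU = (9.2/100)·62·0.2347·1000/20.7 = 64.6829
BU:GU = 64.6829/45

1.4374


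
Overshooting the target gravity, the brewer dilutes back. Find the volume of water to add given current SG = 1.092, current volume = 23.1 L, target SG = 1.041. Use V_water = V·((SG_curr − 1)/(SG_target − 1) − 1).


V_water = 23.1·((1.092 − 1)/(1.041 − 1) − 1)

28.7341 L


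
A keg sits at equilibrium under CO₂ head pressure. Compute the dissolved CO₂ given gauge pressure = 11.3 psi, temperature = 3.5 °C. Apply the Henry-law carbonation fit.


vols = (P + 14.695)·(0.01821 + 0.09011·e^(−0.04·T))
vols = (11.3 + 14.695)·(0.01821 + 0.09011·e^(−0.04·3.5))

2.5098 volumes


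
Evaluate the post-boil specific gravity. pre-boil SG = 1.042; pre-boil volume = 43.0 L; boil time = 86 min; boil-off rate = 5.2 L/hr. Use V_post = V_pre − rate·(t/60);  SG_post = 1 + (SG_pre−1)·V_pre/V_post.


V_post = 43.0 − 5.2·(86/60) = 35.5467
SG_post = 1 + (1.042 − 1)·43.0/35.5467

1.0508


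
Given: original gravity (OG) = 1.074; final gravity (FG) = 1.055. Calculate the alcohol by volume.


ABV = (OG − FG) · 131.25
ABV = (1.074 − 1.055) · 131.25

2.4938 % ABV


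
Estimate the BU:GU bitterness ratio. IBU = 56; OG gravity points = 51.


BU:GU = IBU / OG_points
BU:GU = 56 / 51

1.0980


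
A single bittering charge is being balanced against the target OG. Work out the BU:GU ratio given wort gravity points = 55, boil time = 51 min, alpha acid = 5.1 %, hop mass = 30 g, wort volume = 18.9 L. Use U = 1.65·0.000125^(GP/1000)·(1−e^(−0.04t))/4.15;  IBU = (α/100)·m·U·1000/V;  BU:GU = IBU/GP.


U = 1.65·0.000125^(55/1000)·(1−e^(−0.04·51))/4.15 = 0.2110
IBU = (5.1/100)·30·0.2110·1000/18.9 = 17.0805
BU:GU = 17.0805/55

0.3106


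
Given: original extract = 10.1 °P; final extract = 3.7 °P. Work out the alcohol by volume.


SG = 259/(259 − P);  ABV = (OG − FG)·131.25
OG = 259/(259 − 10.1) = 1.0406
FG = 259/(259 − 3.7) = 1.0145
ABV = (1.0406 − 1.0145)·131.25

3.4238 % ABV


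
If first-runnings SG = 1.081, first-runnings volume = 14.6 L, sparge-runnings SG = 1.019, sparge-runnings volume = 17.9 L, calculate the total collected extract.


total = Σ (SG_i − 1)·1000·V_i
first = (1.081 − 1)·1000·14.6 = 1182.6000
sparge = (1.019 − 1)·1000·17.9 = 340.1000
total = 1182.6000 + 340.1000

1522.7000 gravity·L


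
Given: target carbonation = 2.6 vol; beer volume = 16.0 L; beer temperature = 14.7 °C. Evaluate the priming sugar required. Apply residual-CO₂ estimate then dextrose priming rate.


residual = 14.695·(0.01821 + 0.09011·e^(−0.04·T));  sugar = (target − residual)·4.0·V
residual = 14.695·(0.01821 + 0.09011·e^(−0.04·14.7)) = 1.0031
sugar = (2.6 − 1.0031)·4.0·16.0

102.2024 g


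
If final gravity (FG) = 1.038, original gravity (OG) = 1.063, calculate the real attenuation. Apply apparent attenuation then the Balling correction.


AA = (OG−FG)/(OG−1)·100;  RA = AA·0.8192
AA = (1.063 − 1.038)/(1.063 − 1)·100 = 39.6825
RA = 39.6825·0.8192

32.5079 %


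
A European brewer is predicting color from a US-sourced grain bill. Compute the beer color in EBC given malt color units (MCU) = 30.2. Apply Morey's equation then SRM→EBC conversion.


SRM = 1.4922·MCU^0.6859;  EBC = SRM·1.97
SRM = 1.4922·30.2^0.6859 = 15.4513
EBC = 15.4513·1.97

30.4390 EBC


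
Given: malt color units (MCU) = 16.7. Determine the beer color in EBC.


SRM = 1.4922·MCU^0.6859;  EBC = SRM·1.97
SRM = 1.4922·16.7^0.6859 = 10.2917
EBC = 10.2917·1.97

20.2747 EBC


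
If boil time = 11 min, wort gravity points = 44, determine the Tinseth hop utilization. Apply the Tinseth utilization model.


U = 1.65·0.000125^(GP/1000) · (1 − e^(−0.04·t))/4.15
bigness = 1.65·0.000125^(44/1000) = 1.1111
boil_factor = (1 − e^(−0.04·11))/4.15 = 0.0858
U = 1.1111 · 0.0858

0.0953


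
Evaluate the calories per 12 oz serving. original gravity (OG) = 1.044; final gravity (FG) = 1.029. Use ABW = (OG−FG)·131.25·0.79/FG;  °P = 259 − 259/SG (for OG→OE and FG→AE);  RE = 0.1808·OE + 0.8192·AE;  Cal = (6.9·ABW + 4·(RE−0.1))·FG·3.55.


ABW = (1.044 − 1.029)·131.25·0.79/1.029 = 1.5115
OE = 259 − 259/1.044 = 10.9157 °P
AE = 259 − 259/1.029 = 7.2993 °P
RE = 0.1808·10.9157 + 0.8192·7.2993 = 7.9532 °P
Cal = (6.9·1.5115 + 4·(7.9532−0.1))·1.029·3.55

152.8462 kcal


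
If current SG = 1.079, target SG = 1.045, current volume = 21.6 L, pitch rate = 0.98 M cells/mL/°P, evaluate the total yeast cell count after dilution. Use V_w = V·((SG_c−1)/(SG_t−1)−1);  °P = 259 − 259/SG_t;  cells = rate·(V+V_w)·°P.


V_w = 21.6·((1.079−1)/(1.045−1)−1) = 16.3200
V_final = 21.6 + 16.3200 = 37.9200
°P = 259 − 259/1.045 = 11.1531
cells = 0.98·37.9200·11.1531

414.4674 billion cells


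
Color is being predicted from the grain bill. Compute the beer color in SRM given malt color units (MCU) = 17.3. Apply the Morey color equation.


SRM = 1.4922 · MCU^0.6859
SRM = 1.4922 · 17.3^0.6859

10.5439 SRM


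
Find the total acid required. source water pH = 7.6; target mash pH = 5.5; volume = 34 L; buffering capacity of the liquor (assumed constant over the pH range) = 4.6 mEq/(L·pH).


acid = buffering capacity · (pH_source − pH_target) · V
acid = 4.6 · (7.6 − 5.5) · 34

328.4400 mEq


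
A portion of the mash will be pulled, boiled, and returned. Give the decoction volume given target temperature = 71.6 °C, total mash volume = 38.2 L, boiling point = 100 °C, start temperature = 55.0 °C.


V_dec = V_total·(T_target − T_start)/(T_boil − T_start)
V_dec = 38.2·(71.6 − 55.0)/(100 − 55.0)

14.0916 L


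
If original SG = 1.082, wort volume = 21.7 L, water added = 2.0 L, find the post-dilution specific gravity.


SG_new = 1 + (SG_old − 1)·V_old/(V_old + V_water)
pts = (1.082 − 1)·1000·21.7/(21.7 + 2.0) = 75.0802
SG_new = 1 + 75.0802/1000

1.0751


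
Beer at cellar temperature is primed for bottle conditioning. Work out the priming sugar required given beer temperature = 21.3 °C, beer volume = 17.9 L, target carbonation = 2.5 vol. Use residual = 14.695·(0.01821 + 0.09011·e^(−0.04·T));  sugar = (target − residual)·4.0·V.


residual = 14.695·(0.01821 + 0.09011·e^(−0.04·21.3)) = 0.8324
sugar = (2.5 − 0.8324)·4.0·17.9

119.3978 g


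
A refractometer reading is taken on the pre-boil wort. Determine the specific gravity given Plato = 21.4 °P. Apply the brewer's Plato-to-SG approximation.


SG = 259/(259 − P)
SG = 259/(259 − 21.4)

1.0901


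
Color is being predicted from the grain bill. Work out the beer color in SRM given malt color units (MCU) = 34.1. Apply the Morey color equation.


SRM = 1.4922 · MCU^0.6859
SRM = 1.4922 · 34.1^0.6859

16.7936 SRM


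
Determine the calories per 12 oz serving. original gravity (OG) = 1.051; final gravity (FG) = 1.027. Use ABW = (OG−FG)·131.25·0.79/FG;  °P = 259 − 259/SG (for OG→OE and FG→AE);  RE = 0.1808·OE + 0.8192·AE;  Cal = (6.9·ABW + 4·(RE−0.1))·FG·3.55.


ABW = (1.051 − 1.027)·131.25·0.79/1.027 = 2.4231
OE = 259 − 259/1.051 = 12.5680 °P
AE = 259 − 259/1.027 = 6.8092 °P
RE = 0.1808·12.5680 + 0.8192·6.8092 = 7.8504 °P
Cal = (6.9·2.4231 + 4·(7.8504−0.1))·1.027·3.55

173.9824 kcal


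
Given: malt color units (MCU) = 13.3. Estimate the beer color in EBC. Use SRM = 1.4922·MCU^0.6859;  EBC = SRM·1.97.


SRM = 1.4922·13.3^0.6859 = 8.8039
EBC = 8.8039·1.97

17.3438 EBC


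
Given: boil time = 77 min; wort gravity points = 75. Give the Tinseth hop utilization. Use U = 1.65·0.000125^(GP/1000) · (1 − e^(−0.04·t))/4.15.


bigness = 1.65·0.000125^(75/1000) = 0.8409
boil_factor = (1 − e^(−0.04·77))/4.15 = 0.2299
U = 0.8409 · 0.2299

0.1933


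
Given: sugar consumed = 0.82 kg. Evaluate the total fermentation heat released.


Q = m_sugar · 590 kJ/kg
Q = 0.82 · 590

483.8000 kJ


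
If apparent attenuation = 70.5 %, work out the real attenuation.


RA = AA · 0.8192
RA = 70.5 · 0.8192

57.7536 %


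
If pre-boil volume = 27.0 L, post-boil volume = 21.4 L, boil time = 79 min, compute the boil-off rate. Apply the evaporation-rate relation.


rate = (V_pre − V_post) / (t_min/60)
rate = (27.0 − 21.4) / (79/60)

4.2532 L/hr


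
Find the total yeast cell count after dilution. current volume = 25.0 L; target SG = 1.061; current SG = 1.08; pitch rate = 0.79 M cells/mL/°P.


V_w = V·((SG_c−1)/(SG_t−1)−1);  °P = 259 − 259/SG_t;  cells = rate·(V+V_w)·°P
V_w = 25.0·((1.08−1)/(1.061−1)−1) = 7.7869
V_final = 25.0 + 7.7869 = 32.7869
°P = 259 − 259/1.061 = 14.8907
cells = 0.79·32.7869·14.8907

385.6927 billion cells


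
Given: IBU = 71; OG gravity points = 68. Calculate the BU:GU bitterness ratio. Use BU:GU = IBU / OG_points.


BU:GU = 71 / 68

1.0441


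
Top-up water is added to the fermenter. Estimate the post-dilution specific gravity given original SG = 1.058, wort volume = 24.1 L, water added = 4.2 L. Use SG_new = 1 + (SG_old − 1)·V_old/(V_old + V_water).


pts = (1.058 − 1)·1000·24.1/(24.1 + 4.2) = 49.3922
SG_new = 1 + 49.3922/1000

1.0494


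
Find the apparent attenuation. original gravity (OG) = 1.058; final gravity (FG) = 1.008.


AA = (OG − FG)/(OG − 1) · 100
AA = (1.058 − 1.008)/(1.058 − 1) · 100

86.2069 %


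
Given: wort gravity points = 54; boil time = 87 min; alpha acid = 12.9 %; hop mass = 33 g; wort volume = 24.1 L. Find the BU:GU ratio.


U = 1.65·0.000125^(GP/1000)·(1−e^(−0.04t))/4.15;  IBU = (α/100)·m·U·1000/V;  BU:GU = IBU/GP
U = 1.65·0.000125^(54/1000)·(1−e^(−0.04·87))/4.15 = 0.2372
IBU = (12.9/100)·33·0.2372·1000/24.1 = 41.8953
BU:GU = 41.8953/54

0.7758


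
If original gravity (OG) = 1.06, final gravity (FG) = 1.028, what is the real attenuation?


AA = (OG−FG)/(OG−1)·100;  RA = AA·0.8192
AA = (1.06 − 1.028)/(1.06 − 1)·100 = 53.3333
RA = 53.3333·0.8192

43.6907 %


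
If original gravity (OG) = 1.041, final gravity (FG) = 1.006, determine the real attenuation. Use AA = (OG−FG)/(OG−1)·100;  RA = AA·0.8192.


AA = (1.041 − 1.006)/(1.041 − 1)·100 = 85.3659
RA = 85.3659·0.8192

69.9317 %


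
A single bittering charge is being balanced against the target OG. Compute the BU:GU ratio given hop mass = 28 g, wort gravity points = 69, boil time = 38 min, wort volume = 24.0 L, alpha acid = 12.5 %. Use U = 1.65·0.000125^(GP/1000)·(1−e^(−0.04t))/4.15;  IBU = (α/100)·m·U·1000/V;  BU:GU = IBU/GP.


U = 1.65·0.000125^(69/1000)·(1−e^(−0.04·38))/4.15 = 0.1671
IBU = (12.5/100)·28·0.1671·1000/24.0 = 24.3664
BU:GU = 24.3664/69

0.3531


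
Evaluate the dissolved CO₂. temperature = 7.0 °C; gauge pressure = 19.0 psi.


vols = (P + 14.695)·(0.01821 + 0.09011·e^(−0.04·T))
vols = (19.0 + 14.695)·(0.01821 + 0.09011·e^(−0.04·7.0))

2.9083 volumes


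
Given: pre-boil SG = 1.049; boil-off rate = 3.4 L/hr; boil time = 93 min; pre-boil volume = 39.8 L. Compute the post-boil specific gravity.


V_post = V_pre − rate·(t/60);  SG_post = 1 + (SG_pre−1)·V_pre/V_post
V_post = 39.8 − 3.4·(93/60) = 34.5300
SG_post = 1 + (1.049 − 1)·39.8/34.5300

1.0565


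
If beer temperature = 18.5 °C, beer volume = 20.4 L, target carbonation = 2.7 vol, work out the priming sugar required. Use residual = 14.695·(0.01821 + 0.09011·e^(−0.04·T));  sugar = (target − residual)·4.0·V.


residual = 14.695·(0.01821 + 0.09011·e^(−0.04·18.5)) = 0.8994
sugar = (2.7 − 0.8994)·4.0·20.4

146.9311 g


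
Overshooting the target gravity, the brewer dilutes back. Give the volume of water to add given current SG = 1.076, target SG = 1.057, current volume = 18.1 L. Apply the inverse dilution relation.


V_water = V·((SG_curr − 1)/(SG_target − 1) − 1)
V_water = 18.1·((1.076 − 1)/(1.057 − 1) − 1)

6.0333 L


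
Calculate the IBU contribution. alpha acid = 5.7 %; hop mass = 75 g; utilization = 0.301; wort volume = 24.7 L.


IBU = (α/100)·mass·U·1000 / V
IBU = (5.7/100)·75·0.301·1000 / 24.7

52.0962 IBU


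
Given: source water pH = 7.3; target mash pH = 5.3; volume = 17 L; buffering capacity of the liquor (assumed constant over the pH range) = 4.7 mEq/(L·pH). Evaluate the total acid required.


acid = buffering capacity · (pH_source − pH_target) · V
acid = 4.7 · (7.3 − 5.3) · 17

159.8000 mEq


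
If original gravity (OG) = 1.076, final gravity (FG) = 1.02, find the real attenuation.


AA = (OG−FG)/(OG−1)·100;  RA = AA·0.8192
AA = (1.076 − 1.02)/(1.076 − 1)·100 = 73.6842
RA = 73.6842·0.8192

60.3621 %


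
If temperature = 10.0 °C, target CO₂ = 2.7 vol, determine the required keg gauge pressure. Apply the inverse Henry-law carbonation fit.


psi = vols/(0.01821 + 0.09011·e^(−0.04·T)) − 14.695
psi = 2.7/(0.01821 + 0.09011·e^(−0.04·10.0)) − 14.695

19.6507 psi


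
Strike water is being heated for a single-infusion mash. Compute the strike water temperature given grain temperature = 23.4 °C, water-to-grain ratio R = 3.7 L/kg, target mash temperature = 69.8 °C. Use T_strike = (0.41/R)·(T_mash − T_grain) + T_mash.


T_strike = (0.41/3.7)·(69.8 − 23.4) + 69.8

74.9416 °C


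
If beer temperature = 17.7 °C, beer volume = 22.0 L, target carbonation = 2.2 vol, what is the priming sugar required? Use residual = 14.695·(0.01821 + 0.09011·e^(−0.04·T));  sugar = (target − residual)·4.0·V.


residual = 14.695·(0.01821 + 0.09011·e^(−0.04·17.7)) = 0.9199
sugar = (2.2 − 0.9199)·4.0·22.0

112.6472 g


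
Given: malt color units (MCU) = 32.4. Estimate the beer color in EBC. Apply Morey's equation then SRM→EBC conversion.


SRM = 1.4922·MCU^0.6859;  EBC = SRM·1.97
SRM = 1.4922·32.4^0.6859 = 16.2147
EBC = 16.2147·1.97

31.9430 EBC


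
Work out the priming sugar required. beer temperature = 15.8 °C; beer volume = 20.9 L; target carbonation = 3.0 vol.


residual = 14.695·(0.01821 + 0.09011·e^(−0.04·T));  sugar = (target − residual)·4.0·V
residual = 14.695·(0.01821 + 0.09011·e^(−0.04·15.8)) = 0.9714
sugar = (3.0 − 0.9714)·4.0·20.9

169.5887 g


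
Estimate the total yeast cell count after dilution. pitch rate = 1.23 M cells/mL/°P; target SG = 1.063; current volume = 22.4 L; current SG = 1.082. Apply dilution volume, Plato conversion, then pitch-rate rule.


V_w = V·((SG_c−1)/(SG_t−1)−1);  °P = 259 − 259/SG_t;  cells = rate·(V+V_w)·°P
V_w = 22.4·((1.082−1)/(1.063−1)−1) = 6.7556
V_final = 22.4 + 6.7556 = 29.1556
°P = 259 − 259/1.063 = 15.3500
cells = 1.23·29.1556·15.3500

550.4698 billion cells


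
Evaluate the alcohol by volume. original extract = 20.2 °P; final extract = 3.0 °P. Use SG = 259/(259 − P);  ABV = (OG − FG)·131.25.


OG = 259/(259 − 20.2) = 1.0846
FG = 259/(259 − 3.0) = 1.0117
ABV = (1.0846 − 1.0117)·131.25

9.5643 % ABV


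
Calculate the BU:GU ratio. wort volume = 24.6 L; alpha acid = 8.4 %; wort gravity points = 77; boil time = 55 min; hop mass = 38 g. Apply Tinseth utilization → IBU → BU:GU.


U = 1.65·0.000125^(GP/1000)·(1−e^(−0.04t))/4.15;  IBU = (α/100)·m·U·1000/V;  BU:GU = IBU/GP
U = 1.65·0.000125^(77/1000)·(1−e^(−0.04·55))/4.15 = 0.1770
IBU = (8.4/100)·38·0.1770·1000/24.6 = 22.9627
BU:GU = 22.9627/77

0.2982


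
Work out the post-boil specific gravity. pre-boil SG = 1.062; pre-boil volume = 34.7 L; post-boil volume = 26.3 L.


SG_post = 1 + (SG_pre − 1)·V_pre/V_post
pts_pre = (1.062 − 1)·1000 = 62.0000
pts_post = 62.0000·34.7/26.3 = 81.8023
SG_post = 1 + 81.8023/1000

1.0818


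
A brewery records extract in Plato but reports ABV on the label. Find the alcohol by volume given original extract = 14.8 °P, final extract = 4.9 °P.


SG = 259/(259 − P);  ABV = (OG − FG)·131.25
OG = 259/(259 − 14.8) = 1.0606
FG = 259/(259 − 4.9) = 1.0193
ABV = (1.0606 − 1.0193)·131.25

5.4236 % ABV


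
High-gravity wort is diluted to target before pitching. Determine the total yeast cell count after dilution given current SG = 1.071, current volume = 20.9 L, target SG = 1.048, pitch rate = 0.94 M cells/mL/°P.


V_w = V·((SG_c−1)/(SG_t−1)−1);  °P = 259 − 259/SG_t;  cells = rate·(V+V_w)·°P
V_w = 20.9·((1.071−1)/(1.048−1)−1) = 10.0146
V_final = 20.9 + 10.0146 = 30.9146
°P = 259 − 259/1.048 = 11.8626
cells = 0.94·30.9146·11.8626

344.7236 billion cells


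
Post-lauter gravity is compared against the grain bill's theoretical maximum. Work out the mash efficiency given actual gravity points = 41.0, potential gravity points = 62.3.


efficiency = actual / potential × 100
efficiency = 41.0 / 62.3 × 100

65.8106 %


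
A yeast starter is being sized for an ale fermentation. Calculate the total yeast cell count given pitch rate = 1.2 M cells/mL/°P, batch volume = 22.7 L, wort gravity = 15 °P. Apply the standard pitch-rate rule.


cells (billions) = rate · V_L · °P
cells = 1.2 · 22.7 · 15

408.6000 billion cells


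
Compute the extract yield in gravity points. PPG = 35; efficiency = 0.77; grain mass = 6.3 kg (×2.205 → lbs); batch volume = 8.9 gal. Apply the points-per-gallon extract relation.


points = lbs × PPG × eff / vol
lbs = 6.3 × 2.205 = 13.8915
points = 13.8915 × 35 × 0.77 / 8.9

42.0647 points


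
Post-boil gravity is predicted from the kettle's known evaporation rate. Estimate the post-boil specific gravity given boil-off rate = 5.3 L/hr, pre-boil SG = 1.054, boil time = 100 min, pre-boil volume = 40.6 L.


V_post = V_pre − rate·(t/60);  SG_post = 1 + (SG_pre−1)·V_pre/V_post
V_post = 40.6 − 5.3·(100/60) = 31.7667
SG_post = 1 + (1.054 − 1)·40.6/31.7667

1.0690


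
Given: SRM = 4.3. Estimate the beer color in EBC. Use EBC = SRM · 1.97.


EBC = 4.3 · 1.97

8.4710 EBC


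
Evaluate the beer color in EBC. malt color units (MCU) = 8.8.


SRM = 1.4922·MCU^0.6859;  EBC = SRM·1.97
SRM = 1.4922·8.8^0.6859 = 6.6320
EBC = 6.6320·1.97

13.0651 EBC


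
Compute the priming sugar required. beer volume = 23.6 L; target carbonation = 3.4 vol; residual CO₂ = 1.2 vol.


sugar = (target − residual)·4.0·V
sugar = (3.4 − 1.2)·4.0·23.6

207.6800 g


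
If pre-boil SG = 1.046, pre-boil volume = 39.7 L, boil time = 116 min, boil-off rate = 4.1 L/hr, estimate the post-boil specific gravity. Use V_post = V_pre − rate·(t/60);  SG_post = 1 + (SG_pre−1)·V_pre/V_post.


V_post = 39.7 − 4.1·(116/60) = 31.7733
SG_post = 1 + (1.046 − 1)·39.7/31.7733

1.0575


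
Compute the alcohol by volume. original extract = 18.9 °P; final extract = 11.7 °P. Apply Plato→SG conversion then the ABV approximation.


SG = 259/(259 − P);  ABV = (OG − FG)·131.25
OG = 259/(259 − 18.9) = 1.0787
FG = 259/(259 − 11.7) = 1.0473
ABV = (1.0787 − 1.0473)·131.25

4.1221 % ABV


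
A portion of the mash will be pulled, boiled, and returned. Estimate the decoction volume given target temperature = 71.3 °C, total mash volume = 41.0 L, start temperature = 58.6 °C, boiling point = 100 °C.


V_dec = V_total·(T_target − T_start)/(T_boil − T_start)
V_dec = 41.0·(71.3 − 58.6)/(100 − 58.6)

12.5773 L


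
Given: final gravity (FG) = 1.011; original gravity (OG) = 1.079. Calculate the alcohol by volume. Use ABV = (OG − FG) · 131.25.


ABV = (1.079 − 1.011) · 131.25

8.9250 % ABV


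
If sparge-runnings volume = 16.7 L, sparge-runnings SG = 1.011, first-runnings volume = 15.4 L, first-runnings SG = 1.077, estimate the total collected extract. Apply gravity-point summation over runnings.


total = Σ (SG_i − 1)·1000·V_i
first = (1.077 − 1)·1000·15.4 = 1185.8000
sparge = (1.011 − 1)·1000·16.7 = 183.7000
total = 1185.8000 + 183.7000

1369.5000 gravity·L


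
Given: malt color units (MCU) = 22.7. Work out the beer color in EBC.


SRM = 1.4922·MCU^0.6859;  EBC = SRM·1.97
SRM = 1.4922·22.7^0.6859 = 12.7036
EBC = 12.7036·1.97

25.0260 EBC


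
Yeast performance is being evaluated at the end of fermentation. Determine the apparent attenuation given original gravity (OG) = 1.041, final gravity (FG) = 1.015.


AA = (OG − FG)/(OG − 1) · 100
AA = (1.041 − 1.015)/(1.041 − 1) · 100

63.4146 %


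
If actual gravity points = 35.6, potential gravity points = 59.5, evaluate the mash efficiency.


efficiency = actual / potential × 100
efficiency = 35.6 / 59.5 × 100

59.8319 %


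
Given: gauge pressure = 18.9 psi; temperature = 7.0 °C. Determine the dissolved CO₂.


vols = (P + 14.695)·(0.01821 + 0.09011·e^(−0.04·T))
vols = (18.9 + 14.695)·(0.01821 + 0.09011·e^(−0.04·7.0))

2.8997 volumes


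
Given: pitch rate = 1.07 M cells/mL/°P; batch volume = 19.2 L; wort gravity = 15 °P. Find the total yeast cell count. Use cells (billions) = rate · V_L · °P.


cells = 1.07 · 19.2 · 15

308.1600 billion cells


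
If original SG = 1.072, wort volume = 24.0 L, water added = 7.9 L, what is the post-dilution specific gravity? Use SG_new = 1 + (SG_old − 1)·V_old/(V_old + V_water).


pts = (1.072 − 1)·1000·24.0/(24.0 + 7.9) = 54.1693
SG_new = 1 + 54.1693/1000

1.0542


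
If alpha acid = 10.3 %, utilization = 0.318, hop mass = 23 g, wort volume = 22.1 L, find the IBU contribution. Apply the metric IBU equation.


IBU = (α/100)·mass·U·1000 / V
IBU = (10.3/100)·23·0.318·1000 / 22.1

34.0879 IBU


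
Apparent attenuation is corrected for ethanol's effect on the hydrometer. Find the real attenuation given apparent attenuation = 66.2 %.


RA = AA · 0.8192
RA = 66.2 · 0.8192

54.2310 %


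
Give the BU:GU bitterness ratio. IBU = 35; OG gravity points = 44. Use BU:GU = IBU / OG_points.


BU:GU = 35 / 44

0.7955


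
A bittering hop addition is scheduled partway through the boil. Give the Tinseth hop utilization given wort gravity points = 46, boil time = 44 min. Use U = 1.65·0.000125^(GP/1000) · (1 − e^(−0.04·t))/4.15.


bigness = 1.65·0.000125^(46/1000) = 1.0913
boil_factor = (1 − e^(−0.04·44))/4.15 = 0.1995
U = 1.0913 · 0.1995

0.2177


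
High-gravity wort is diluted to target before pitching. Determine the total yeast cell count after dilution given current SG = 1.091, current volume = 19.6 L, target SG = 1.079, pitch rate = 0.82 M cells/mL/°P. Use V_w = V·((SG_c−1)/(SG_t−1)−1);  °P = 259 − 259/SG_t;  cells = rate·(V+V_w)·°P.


V_w = 19.6·((1.091−1)/(1.079−1)−1) = 2.9772
V_final = 19.6 + 2.9772 = 22.5772
°P = 259 − 259/1.079 = 18.9629
cells = 0.82·22.5772·18.9629

351.0667 billion cells


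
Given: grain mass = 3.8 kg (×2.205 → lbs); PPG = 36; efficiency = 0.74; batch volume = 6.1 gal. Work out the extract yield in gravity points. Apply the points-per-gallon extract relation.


points = lbs × PPG × eff / vol
lbs = 3.8 × 2.205 = 8.3790
points = 8.3790 × 36 × 0.74 / 6.1

36.5929 points


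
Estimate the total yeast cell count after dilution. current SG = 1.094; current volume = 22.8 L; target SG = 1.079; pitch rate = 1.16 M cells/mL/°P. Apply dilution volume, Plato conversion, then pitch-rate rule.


V_w = V·((SG_c−1)/(SG_t−1)−1);  °P = 259 − 259/SG_t;  cells = rate·(V+V_w)·°P
V_w = 22.8·((1.094−1)/(1.079−1)−1) = 4.3291
V_final = 22.8 + 4.3291 = 27.1291
°P = 259 − 259/1.079 = 18.9629
cells = 1.16·27.1291·18.9629

596.7590 billion cells


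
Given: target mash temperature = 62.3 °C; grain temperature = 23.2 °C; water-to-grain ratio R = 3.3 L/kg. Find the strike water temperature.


T_strike = (0.41/R)·(T_mash − T_grain) + T_mash
T_strike = (0.41/3.3)·(62.3 − 23.2) + 62.3

67.1579 °C


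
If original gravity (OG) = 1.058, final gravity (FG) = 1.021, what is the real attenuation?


AA = (OG−FG)/(OG−1)·100;  RA = AA·0.8192
AA = (1.058 − 1.021)/(1.058 − 1)·100 = 63.7931
RA = 63.7931·0.8192

52.2593 %


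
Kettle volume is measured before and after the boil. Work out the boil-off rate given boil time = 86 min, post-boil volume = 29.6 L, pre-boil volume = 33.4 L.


rate = (V_pre − V_post) / (t_min/60)
rate = (33.4 − 29.6) / (86/60)

2.6512 L/hr


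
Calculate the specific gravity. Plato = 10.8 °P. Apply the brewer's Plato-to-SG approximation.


SG = 259/(259 − P)
SG = 259/(259 − 10.8)

1.0435


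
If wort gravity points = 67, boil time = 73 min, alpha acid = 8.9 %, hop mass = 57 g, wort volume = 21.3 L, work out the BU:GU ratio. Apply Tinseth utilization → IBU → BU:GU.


U = 1.65·0.000125^(GP/1000)·(1−e^(−0.04t))/4.15;  IBU = (α/100)·m·U·1000/V;  BU:GU = IBU/GP
U = 1.65·0.000125^(67/1000)·(1−e^(−0.04·73))/4.15 = 0.2060
IBU = (8.9/100)·57·0.2060·1000/21.3 = 49.0609
BU:GU = 49.0609/67

0.7323


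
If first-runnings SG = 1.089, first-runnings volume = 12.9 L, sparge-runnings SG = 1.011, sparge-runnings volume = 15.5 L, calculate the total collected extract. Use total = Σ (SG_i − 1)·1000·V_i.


first = (1.089 − 1)·1000·12.9 = 1148.1000
sparge = (1.011 − 1)·1000·15.5 = 170.5000
total = 1148.1000 + 170.5000

1318.6000 gravity·L


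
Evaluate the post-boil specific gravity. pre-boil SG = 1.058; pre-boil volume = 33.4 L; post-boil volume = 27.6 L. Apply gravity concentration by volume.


SG_post = 1 + (SG_pre − 1)·V_pre/V_post
pts_pre = (1.058 − 1)·1000 = 58.0000
pts_post = 58.0000·33.4/27.6 = 70.1884
SG_post = 1 + 70.1884/1000

1.0702


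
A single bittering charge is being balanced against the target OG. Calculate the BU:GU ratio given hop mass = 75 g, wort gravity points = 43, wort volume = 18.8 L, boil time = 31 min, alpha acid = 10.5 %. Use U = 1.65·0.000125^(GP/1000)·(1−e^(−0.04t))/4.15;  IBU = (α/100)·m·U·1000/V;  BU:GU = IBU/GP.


U = 1.65·0.000125^(43/1000)·(1−e^(−0.04·31))/4.15 = 0.1920
IBU = (10.5/100)·75·0.1920·1000/18.8 = 80.4138
BU:GU = 80.4138/43

1.8701


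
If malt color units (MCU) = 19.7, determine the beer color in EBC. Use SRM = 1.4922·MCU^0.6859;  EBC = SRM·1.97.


SRM = 1.4922·19.7^0.6859 = 11.5266
EBC = 11.5266·1.97

22.7074 EBC


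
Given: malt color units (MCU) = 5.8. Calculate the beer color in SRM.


SRM = 1.4922 · MCU^0.6859
SRM = 1.4922 · 5.8^0.6859

4.9827 SRM


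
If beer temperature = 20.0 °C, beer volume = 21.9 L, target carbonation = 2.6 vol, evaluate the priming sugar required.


residual = 14.695·(0.01821 + 0.09011·e^(−0.04·T));  sugar = (target − residual)·4.0·V
residual = 14.695·(0.01821 + 0.09011·e^(−0.04·20.0)) = 0.8626
sugar = (2.6 − 0.8626)·4.0·21.9

152.1978 g


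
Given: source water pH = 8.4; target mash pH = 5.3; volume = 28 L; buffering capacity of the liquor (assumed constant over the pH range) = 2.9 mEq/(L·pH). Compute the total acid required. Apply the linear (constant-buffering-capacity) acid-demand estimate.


acid = buffering capacity · (pH_source − pH_target) · V
acid = 2.9 · (8.4 − 5.3) · 28

251.7200 mEq


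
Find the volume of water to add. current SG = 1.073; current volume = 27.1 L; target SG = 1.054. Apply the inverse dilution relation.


V_water = V·((SG_curr − 1)/(SG_target − 1) − 1)
V_water = 27.1·((1.073 − 1)/(1.054 − 1) − 1)

9.5352 L


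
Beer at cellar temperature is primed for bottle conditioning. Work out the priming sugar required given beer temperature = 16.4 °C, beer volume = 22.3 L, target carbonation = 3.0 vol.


residual = 14.695·(0.01821 + 0.09011·e^(−0.04·T));  sugar = (target − residual)·4.0·V
residual = 14.695·(0.01821 + 0.09011·e^(−0.04·16.4)) = 0.9547
sugar = (3.0 − 0.9547)·4.0·22.3

182.4375 g


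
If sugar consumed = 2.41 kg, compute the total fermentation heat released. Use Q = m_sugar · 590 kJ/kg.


Q = 2.41 · 590

1421.9000 kJ


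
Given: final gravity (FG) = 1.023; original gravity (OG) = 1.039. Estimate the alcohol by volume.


ABV = (OG − FG) · 131.25
ABV = (1.039 − 1.023) · 131.25

2.1000 % ABV


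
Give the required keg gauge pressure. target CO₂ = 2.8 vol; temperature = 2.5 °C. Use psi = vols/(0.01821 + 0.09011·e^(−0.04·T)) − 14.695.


psi = 2.8/(0.01821 + 0.09011·e^(−0.04·2.5)) − 14.695

13.3766 psi


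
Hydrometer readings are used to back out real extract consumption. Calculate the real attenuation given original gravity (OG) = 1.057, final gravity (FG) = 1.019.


AA = (OG−FG)/(OG−1)·100;  RA = AA·0.8192
AA = (1.057 − 1.019)/(1.057 − 1)·100 = 66.6667
RA = 66.6667·0.8192

54.6133 %


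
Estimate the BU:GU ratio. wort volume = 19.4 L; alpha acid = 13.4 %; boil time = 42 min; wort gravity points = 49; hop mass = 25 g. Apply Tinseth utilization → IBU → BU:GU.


U = 1.65·0.000125^(GP/1000)·(1−e^(−0.04t))/4.15;  IBU = (α/100)·m·U·1000/V;  BU:GU = IBU/GP
U = 1.65·0.000125^(49/1000)·(1−e^(−0.04·42))/4.15 = 0.2083
IBU = (13.4/100)·25·0.2083·1000/19.4 = 35.9627
BU:GU = 35.9627/49

0.7339


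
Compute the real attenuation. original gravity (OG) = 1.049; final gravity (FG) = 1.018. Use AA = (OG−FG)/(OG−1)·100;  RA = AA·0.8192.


AA = (1.049 − 1.018)/(1.049 − 1)·100 = 63.2653
RA = 63.2653·0.8192

51.8269 %


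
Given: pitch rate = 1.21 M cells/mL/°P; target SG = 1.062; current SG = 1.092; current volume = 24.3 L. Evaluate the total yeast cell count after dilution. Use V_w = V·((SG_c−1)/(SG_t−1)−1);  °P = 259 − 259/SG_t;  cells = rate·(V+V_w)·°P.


V_w = 24.3·((1.092−1)/(1.062−1)−1) = 11.7581
V_final = 24.3 + 11.7581 = 36.0581
°P = 259 − 259/1.062 = 15.1205
cells = 1.21·36.0581·15.1205

659.7125 billion cells


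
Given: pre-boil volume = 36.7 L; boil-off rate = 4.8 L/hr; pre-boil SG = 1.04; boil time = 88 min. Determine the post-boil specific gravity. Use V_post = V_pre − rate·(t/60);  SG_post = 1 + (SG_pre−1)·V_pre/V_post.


V_post = 36.7 − 4.8·(88/60) = 29.6600
SG_post = 1 + (1.04 − 1)·36.7/29.6600

1.0495


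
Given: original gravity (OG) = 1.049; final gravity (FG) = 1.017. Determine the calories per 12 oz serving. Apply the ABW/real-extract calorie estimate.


ABW = (OG−FG)·131.25·0.79/FG;  °P = 259 − 259/SG (for OG→OE and FG→AE);  RE = 0.1808·OE + 0.8192·AE;  Cal = (6.9·ABW + 4·(RE−0.1))·FG·3.55
ABW = (1.049 − 1.017)·131.25·0.79/1.017 = 3.2625
OE = 259 − 259/1.049 = 12.0982 °P
AE = 259 − 259/1.017 = 4.3294 °P
RE = 0.1808·12.0982 + 0.8192·4.3294 = 5.7340 °P
Cal = (6.9·3.2625 + 4·(5.7340−0.1))·1.017·3.55

162.6372 kcal


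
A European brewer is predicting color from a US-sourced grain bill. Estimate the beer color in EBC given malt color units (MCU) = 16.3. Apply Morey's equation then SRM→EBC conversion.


SRM = 1.4922·MCU^0.6859;  EBC = SRM·1.97
SRM = 1.4922·16.3^0.6859 = 10.1220
EBC = 10.1220·1.97

19.9403 EBC


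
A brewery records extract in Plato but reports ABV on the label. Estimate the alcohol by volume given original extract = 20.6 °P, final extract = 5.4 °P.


SG = 259/(259 − P);  ABV = (OG − FG)·131.25
OG = 259/(259 − 20.6) = 1.0864
FG = 259/(259 − 5.4) = 1.0213
ABV = (1.0864 − 1.0213)·131.25

8.5465 % ABV
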